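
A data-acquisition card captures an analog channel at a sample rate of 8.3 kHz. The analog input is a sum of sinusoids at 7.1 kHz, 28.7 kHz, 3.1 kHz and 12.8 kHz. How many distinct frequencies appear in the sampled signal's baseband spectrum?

3

fs/2 = 4.15 kHz.
7.1 kHz > fs/2 = 4.15 kHz, folds to fs − 7.1 kHz = 1.2 kHz.
28.7 kHz mod fs = 3.8 kHz.
3.8 kHz ≤ fs/2 = 4.15 kHz, appears at 3.8 kHz.
3.1 kHz ≤ fs/2 = 4.15 kHz, passes unchanged.
12.8 kHz mod fs = 4.5 kHz.
4.5 kHz > fs/2 = 4.15 kHz, folds to fs − 4.5 kHz = 3.8 kHz.
Distinct values: {1.2 kHz, 3.1 kHz, 3.8 kHz} → 3.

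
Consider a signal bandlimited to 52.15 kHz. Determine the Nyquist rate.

Nyquist rate = 2 × 52.15 kHz = 104.3 kHz.

104.3 kHz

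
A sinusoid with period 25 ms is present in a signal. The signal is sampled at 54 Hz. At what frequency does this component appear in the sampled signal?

14 Hz

T = 25 ms → f = 1/T = 40 Hz.
40 Hz > fs/2 = 27 Hz, folds to fs − 40 Hz = 14 Hz.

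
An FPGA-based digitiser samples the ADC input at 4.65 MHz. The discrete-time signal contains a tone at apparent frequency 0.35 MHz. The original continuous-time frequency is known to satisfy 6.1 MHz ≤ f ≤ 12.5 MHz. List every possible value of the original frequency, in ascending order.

Frequencies that alias to 0.35 MHz are k·fs ± 0.35 MHz for integer k ≥ 0.
k=0: 0.35 MHz.
k=1: 4.3 MHz, 5 MHz.
k=2: 8.95 MHz, 9.65 MHz.
k=3: 13.6 MHz, 14.3 MHz.
Within [6.1 MHz, 12.5 MHz]: 8.95 MHz, 9.65 MHz.

8.95 MHz, 9.65 MHz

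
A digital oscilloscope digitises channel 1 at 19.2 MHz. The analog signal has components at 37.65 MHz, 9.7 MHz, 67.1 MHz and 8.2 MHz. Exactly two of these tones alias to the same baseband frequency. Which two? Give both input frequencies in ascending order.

9.7 MHz, 67.1 MHz

fs/2 = 9.6 MHz.
37.65 MHz mod fs = 18.45 MHz.
18.45 MHz > fs/2 = 9.6 MHz, folds to fs − 18.45 MHz = 0.75 MHz.
9.7 MHz > fs/2 = 9.6 MHz, folds to fs − 9.7 MHz = 9.5 MHz.
67.1 MHz mod fs = 9.5 MHz.
9.5 MHz ≤ fs/2 = 9.6 MHz, appears at 9.5 MHz.
8.2 MHz ≤ fs/2 = 9.6 MHz, passes unchanged.
9.7 MHz and 67.1 MHz both map to 9.5 MHz.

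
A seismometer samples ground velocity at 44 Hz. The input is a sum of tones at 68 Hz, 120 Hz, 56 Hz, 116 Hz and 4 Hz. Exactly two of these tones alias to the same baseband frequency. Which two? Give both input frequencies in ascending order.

fs/2 = 22 Hz.
68 Hz mod fs = 24 Hz.
24 Hz > fs/2 = 22 Hz, folds to fs − 24 Hz = 20 Hz.
120 Hz mod fs = 32 Hz.
32 Hz > fs/2 = 22 Hz, folds to fs − 32 Hz = 12 Hz.
56 Hz mod fs = 12 Hz.
12 Hz ≤ fs/2 = 22 Hz, appears at 12 Hz.
116 Hz mod fs = 28 Hz.
28 Hz > fs/2 = 22 Hz, folds to fs − 28 Hz = 16 Hz.
4 Hz ≤ fs/2 = 22 Hz, passes unchanged.
56 Hz and 120 Hz both map to 12 Hz.

56 Hz, 120 Hz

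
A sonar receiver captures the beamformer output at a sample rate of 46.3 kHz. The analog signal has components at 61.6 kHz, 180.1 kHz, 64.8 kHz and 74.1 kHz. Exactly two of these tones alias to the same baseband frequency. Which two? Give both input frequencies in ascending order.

64.8 kHz, 74.1 kHz

fs/2 = 23.15 kHz.
61.6 kHz mod fs = 15.3 kHz.
15.3 kHz ≤ fs/2 = 23.15 kHz, appears at 15.3 kHz.
180.1 kHz mod fs = 41.2 kHz.
41.2 kHz > fs/2 = 23.15 kHz, folds to fs − 41.2 kHz = 5.1 kHz.
64.8 kHz mod fs = 18.5 kHz.
18.5 kHz ≤ fs/2 = 23.15 kHz, appears at 18.5 kHz.
74.1 kHz mod fs = 27.8 kHz.
27.8 kHz > fs/2 = 23.15 kHz, folds to fs − 27.8 kHz = 18.5 kHz.
64.8 kHz and 74.1 kHz both map to 18.5 kHz.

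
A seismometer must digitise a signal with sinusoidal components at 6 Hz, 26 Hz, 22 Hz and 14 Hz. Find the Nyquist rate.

Highest-frequency component: 26 Hz.
Nyquist rate = 2 × 26 Hz = 52 Hz.

52 Hz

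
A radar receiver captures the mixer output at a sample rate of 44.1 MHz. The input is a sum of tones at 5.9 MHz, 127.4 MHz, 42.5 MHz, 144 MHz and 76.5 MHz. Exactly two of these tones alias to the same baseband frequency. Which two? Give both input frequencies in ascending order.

fs/2 = 22.05 MHz.
5.9 MHz ≤ fs/2 = 22.05 MHz, passes unchanged.
127.4 MHz mod fs = 39.2 MHz.
39.2 MHz > fs/2 = 22.05 MHz, folds to fs − 39.2 MHz = 4.9 MHz.
42.5 MHz > fs/2 = 22.05 MHz, folds to fs − 42.5 MHz = 1.6 MHz.
144 MHz mod fs = 11.7 MHz.
11.7 MHz ≤ fs/2 = 22.05 MHz, appears at 11.7 MHz.
76.5 MHz mod fs = 32.4 MHz.
32.4 MHz > fs/2 = 22.05 MHz, folds to fs − 32.4 MHz = 11.7 MHz.
76.5 MHz and 144 MHz both map to 11.7 MHz.

76.5 MHz, 144 MHz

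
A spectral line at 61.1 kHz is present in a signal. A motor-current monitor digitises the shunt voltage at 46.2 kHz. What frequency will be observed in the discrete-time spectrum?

61.1 kHz mod fs = 14.9 kHz.
14.9 kHz ≤ fs/2 = 23.1 kHz, appears at 14.9 kHz.

14.9 kHz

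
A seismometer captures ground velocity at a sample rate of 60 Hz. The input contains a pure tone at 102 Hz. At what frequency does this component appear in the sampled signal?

18 Hz

102 Hz mod fs = 42 Hz.
42 Hz > fs/2 = 30 Hz, folds to fs − 42 Hz = 18 Hz.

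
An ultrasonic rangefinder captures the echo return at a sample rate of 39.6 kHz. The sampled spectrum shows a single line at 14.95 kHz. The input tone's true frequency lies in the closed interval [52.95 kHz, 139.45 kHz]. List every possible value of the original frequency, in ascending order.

54.55 kHz, 64.25 kHz, 94.15 kHz, 103.85 kHz, 133.75 kHz

Frequencies that alias to 14.95 kHz are k·fs ± 14.95 kHz for integer k ≥ 0.
k=0: 14.95 kHz.
k=1: 24.65 kHz, 54.55 kHz.
k=2: 64.25 kHz, 94.15 kHz.
k=3: 103.85 kHz, 133.75 kHz.
k=4: 143.45 kHz, 173.35 kHz.
Within [52.95 kHz, 139.45 kHz]: 54.55 kHz, 64.25 kHz, 94.15 kHz, 103.85 kHz, 133.75 kHz.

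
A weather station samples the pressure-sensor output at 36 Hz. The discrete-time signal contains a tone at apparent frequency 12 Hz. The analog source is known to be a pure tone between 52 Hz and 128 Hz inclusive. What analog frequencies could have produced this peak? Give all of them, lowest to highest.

60 Hz, 84 Hz, 96 Hz, 120 Hz

Frequencies that alias to 12 Hz are k·fs ± 12 Hz for integer k ≥ 0.
k=0: 12 Hz.
k=1: 24 Hz, 48 Hz.
k=2: 60 Hz, 84 Hz.
k=3: 96 Hz, 120 Hz.
k=4: 132 Hz, 156 Hz.
Within [52 Hz, 128 Hz]: 60 Hz, 84 Hz, 96 Hz, 120 Hz.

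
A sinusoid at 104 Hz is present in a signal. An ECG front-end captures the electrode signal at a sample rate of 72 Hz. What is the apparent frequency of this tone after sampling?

32 Hz

104 Hz mod fs = 32 Hz.
32 Hz ≤ fs/2 = 36 Hz, appears at 32 Hz.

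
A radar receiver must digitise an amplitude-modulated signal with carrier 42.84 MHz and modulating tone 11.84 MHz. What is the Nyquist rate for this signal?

AM sidebands sit at fc ± fm = 31 MHz and 54.68 MHz.
Highest-frequency component: 54.68 MHz.
Nyquist rate = 2 × 54.68 MHz = 109.36 MHz.

109.36 MHz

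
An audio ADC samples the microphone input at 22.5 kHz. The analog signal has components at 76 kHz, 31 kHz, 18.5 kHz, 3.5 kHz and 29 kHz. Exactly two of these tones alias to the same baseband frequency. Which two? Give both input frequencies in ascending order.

31 kHz, 76 kHz

fs/2 = 11.25 kHz.
76 kHz mod fs = 8.5 kHz.
8.5 kHz ≤ fs/2 = 11.25 kHz, appears at 8.5 kHz.
31 kHz mod fs = 8.5 kHz.
8.5 kHz ≤ fs/2 = 11.25 kHz, appears at 8.5 kHz.
18.5 kHz > fs/2 = 11.25 kHz, folds to fs − 18.5 kHz = 4 kHz.
3.5 kHz ≤ fs/2 = 11.25 kHz, passes unchanged.
29 kHz mod fs = 6.5 kHz.
6.5 kHz ≤ fs/2 = 11.25 kHz, appears at 6.5 kHz.
31 kHz and 76 kHz both map to 8.5 kHz.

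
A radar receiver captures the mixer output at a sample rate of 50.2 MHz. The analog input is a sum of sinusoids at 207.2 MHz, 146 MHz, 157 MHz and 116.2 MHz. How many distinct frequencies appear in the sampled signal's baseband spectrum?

3

fs/2 = 25.1 MHz.
207.2 MHz mod fs = 6.4 MHz.
6.4 MHz ≤ fs/2 = 25.1 MHz, appears at 6.4 MHz.
146 MHz mod fs = 45.6 MHz.
45.6 MHz > fs/2 = 25.1 MHz, folds to fs − 45.6 MHz = 4.6 MHz.
157 MHz mod fs = 6.4 MHz.
6.4 MHz ≤ fs/2 = 25.1 MHz, appears at 6.4 MHz.
116.2 MHz mod fs = 15.8 MHz.
15.8 MHz ≤ fs/2 = 25.1 MHz, appears at 15.8 MHz.
Distinct values: {4.6 MHz, 6.4 MHz, 15.8 MHz} → 3.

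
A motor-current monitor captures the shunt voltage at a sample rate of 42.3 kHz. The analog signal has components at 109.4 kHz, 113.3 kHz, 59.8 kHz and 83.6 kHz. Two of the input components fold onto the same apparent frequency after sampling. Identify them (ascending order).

59.8 kHz, 109.4 kHz

fs/2 = 21.15 kHz.
109.4 kHz mod fs = 24.8 kHz.
24.8 kHz > fs/2 = 21.15 kHz, folds to fs − 24.8 kHz = 17.5 kHz.
113.3 kHz mod fs = 28.7 kHz.
28.7 kHz > fs/2 = 21.15 kHz, folds to fs − 28.7 kHz = 13.6 kHz.
59.8 kHz mod fs = 17.5 kHz.
17.5 kHz ≤ fs/2 = 21.15 kHz, appears at 17.5 kHz.
83.6 kHz mod fs = 41.3 kHz.
41.3 kHz > fs/2 = 21.15 kHz, folds to fs − 41.3 kHz = 1 kHz.
59.8 kHz and 109.4 kHz both map to 17.5 kHz.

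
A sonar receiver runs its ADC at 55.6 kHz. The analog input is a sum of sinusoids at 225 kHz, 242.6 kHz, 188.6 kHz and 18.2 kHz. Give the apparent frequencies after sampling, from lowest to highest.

fs/2 = 27.8 kHz.
225 kHz mod fs = 2.6 kHz.
2.6 kHz ≤ fs/2 = 27.8 kHz, appears at 2.6 kHz.
242.6 kHz mod fs = 20.2 kHz.
20.2 kHz ≤ fs/2 = 27.8 kHz, appears at 20.2 kHz.
188.6 kHz mod fs = 21.8 kHz.
21.8 kHz ≤ fs/2 = 27.8 kHz, appears at 21.8 kHz.
18.2 kHz ≤ fs/2 = 27.8 kHz, passes unchanged.
Distinct values: {2.6 kHz, 18.2 kHz, 20.2 kHz, 21.8 kHz}.

2.6 kHz, 18.2 kHz, 20.2 kHz, 21.8 kHz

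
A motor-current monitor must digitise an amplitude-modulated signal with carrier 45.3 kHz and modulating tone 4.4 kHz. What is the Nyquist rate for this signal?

99.4 kHz

AM sidebands sit at fc ± fm = 40.9 kHz and 49.7 kHz.
Highest-frequency component: 49.7 kHz.
Nyquist rate = 2 × 49.7 kHz = 99.4 kHz.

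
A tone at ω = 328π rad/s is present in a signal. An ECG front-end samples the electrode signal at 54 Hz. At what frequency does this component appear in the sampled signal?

2 Hz

ω = 328π rad/s → f = ω/(2π) = 164 Hz.
164 Hz mod fs = 2 Hz.
2 Hz ≤ fs/2 = 27 Hz, appears at 2 Hz.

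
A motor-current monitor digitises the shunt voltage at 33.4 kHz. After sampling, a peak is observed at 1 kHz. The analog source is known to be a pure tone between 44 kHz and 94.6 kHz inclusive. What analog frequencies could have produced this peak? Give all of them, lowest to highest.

65.8 kHz, 67.8 kHz

Frequencies that alias to 1 kHz are k·fs ± 1 kHz for integer k ≥ 0.
k=0: 1 kHz.
k=1: 32.4 kHz, 34.4 kHz.
k=2: 65.8 kHz, 67.8 kHz.
k=3: 99.2 kHz, 101.2 kHz.
Within [44 kHz, 94.6 kHz]: 65.8 kHz, 67.8 kHz.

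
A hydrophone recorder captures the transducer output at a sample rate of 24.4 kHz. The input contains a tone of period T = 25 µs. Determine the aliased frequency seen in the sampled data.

T = 25 µs → f = 1/T = 40 kHz.
40 kHz mod fs = 15.6 kHz.
15.6 kHz > fs/2 = 12.2 kHz, folds to fs − 15.6 kHz = 8.8 kHz.

8.8 kHz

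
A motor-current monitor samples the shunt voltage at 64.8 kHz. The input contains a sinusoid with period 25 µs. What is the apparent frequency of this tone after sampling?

24.8 kHz

T = 25 µs → f = 1/T = 40 kHz.
40 kHz > fs/2 = 32.4 kHz, folds to fs − 40 kHz = 24.8 kHz.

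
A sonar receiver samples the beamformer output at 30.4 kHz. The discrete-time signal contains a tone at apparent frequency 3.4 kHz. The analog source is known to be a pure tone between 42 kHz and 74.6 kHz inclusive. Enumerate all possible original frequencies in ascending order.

Frequencies that alias to 3.4 kHz are k·fs ± 3.4 kHz for integer k ≥ 0.
k=0: 3.4 kHz.
k=1: 27 kHz, 33.8 kHz.
k=2: 57.4 kHz, 64.2 kHz.
k=3: 87.8 kHz, 94.6 kHz.
Within [42 kHz, 74.6 kHz]: 57.4 kHz, 64.2 kHz.

57.4 kHz, 64.2 kHz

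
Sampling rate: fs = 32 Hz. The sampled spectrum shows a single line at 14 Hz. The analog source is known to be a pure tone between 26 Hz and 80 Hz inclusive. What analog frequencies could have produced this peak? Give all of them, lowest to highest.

Frequencies that alias to 14 Hz are k·fs ± 14 Hz for integer k ≥ 0.
k=0: 14 Hz.
k=1: 18 Hz, 46 Hz.
k=2: 50 Hz, 78 Hz.
k=3: 82 Hz, 110 Hz.
Within [26 Hz, 80 Hz]: 46 Hz, 50 Hz, 78 Hz.

46 Hz, 50 Hz, 78 Hz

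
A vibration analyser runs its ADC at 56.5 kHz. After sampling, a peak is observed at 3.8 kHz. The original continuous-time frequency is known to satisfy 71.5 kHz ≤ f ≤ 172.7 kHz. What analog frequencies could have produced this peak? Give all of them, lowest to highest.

Frequencies that alias to 3.8 kHz are k·fs ± 3.8 kHz for integer k ≥ 0.
k=0: 3.8 kHz.
k=1: 52.7 kHz, 60.3 kHz.
k=2: 109.2 kHz, 116.8 kHz.
k=3: 165.7 kHz, 173.3 kHz.
k=4: 222.2 kHz, 229.8 kHz.
Within [71.5 kHz, 172.7 kHz]: 109.2 kHz, 116.8 kHz, 165.7 kHz.

109.2 kHz, 116.8 kHz, 165.7 kHz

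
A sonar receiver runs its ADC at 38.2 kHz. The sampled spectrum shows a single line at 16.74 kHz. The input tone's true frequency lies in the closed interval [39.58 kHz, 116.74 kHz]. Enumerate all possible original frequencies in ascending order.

Frequencies that alias to 16.74 kHz are k·fs ± 16.74 kHz for integer k ≥ 0.
k=0: 16.74 kHz.
k=1: 21.46 kHz, 54.94 kHz.
k=2: 59.66 kHz, 93.14 kHz.
k=3: 97.86 kHz, 131.34 kHz.
k=4: 136.06 kHz, 169.54 kHz.
Within [39.58 kHz, 116.74 kHz]: 54.94 kHz, 59.66 kHz, 93.14 kHz, 97.86 kHz.

54.94 kHz, 59.66 kHz, 93.14 kHz, 97.86 kHz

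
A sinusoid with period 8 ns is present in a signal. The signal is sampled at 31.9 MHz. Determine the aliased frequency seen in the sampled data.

2.6 MHz

T = 8 ns → f = 1/T = 125 MHz.
125 MHz mod fs = 29.3 MHz.
29.3 MHz > fs/2 = 15.95 MHz, folds to fs − 29.3 MHz = 2.6 MHz.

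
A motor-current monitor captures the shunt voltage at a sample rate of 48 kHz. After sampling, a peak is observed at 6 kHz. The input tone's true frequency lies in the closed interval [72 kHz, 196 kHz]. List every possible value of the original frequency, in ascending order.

Frequencies that alias to 6 kHz are k·fs ± 6 kHz for integer k ≥ 0.
k=0: 6 kHz.
k=1: 42 kHz, 54 kHz.
k=2: 90 kHz, 102 kHz.
k=3: 138 kHz, 150 kHz.
k=4: 186 kHz, 198 kHz.
k=5: 234 kHz, 246 kHz.
Within [72 kHz, 196 kHz]: 90 kHz, 102 kHz, 138 kHz, 150 kHz, 186 kHz.

90 kHz, 102 kHz, 138 kHz, 150 kHz, 186 kHz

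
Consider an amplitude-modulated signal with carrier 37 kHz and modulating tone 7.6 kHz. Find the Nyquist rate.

AM sidebands sit at fc ± fm = 29.4 kHz and 44.6 kHz.
Highest-frequency component: 44.6 kHz.
Nyquist rate = 2 × 44.6 kHz = 89.2 kHz.

89.2 kHz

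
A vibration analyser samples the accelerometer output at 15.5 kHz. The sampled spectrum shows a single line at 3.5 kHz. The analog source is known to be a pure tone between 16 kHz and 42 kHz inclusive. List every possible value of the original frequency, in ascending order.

19 kHz, 27.5 kHz, 34.5 kHz

Frequencies that alias to 3.5 kHz are k·fs ± 3.5 kHz for integer k ≥ 0.
k=0: 3.5 kHz.
k=1: 12 kHz, 19 kHz.
k=2: 27.5 kHz, 34.5 kHz.
k=3: 43 kHz, 50 kHz.
Within [16 kHz, 42 kHz]: 19 kHz, 27.5 kHz, 34.5 kHz.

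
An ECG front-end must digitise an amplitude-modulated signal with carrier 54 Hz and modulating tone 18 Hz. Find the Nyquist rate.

144 Hz

AM sidebands sit at fc ± fm = 36 Hz and 72 Hz.
Highest-frequency component: 72 Hz.
Nyquist rate = 2 × 72 Hz = 144 Hz.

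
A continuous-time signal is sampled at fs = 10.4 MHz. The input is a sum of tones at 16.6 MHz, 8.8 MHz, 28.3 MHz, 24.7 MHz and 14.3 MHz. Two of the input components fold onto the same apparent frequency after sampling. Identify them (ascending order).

14.3 MHz, 24.7 MHz

fs/2 = 5.2 MHz.
16.6 MHz mod fs = 6.2 MHz.
6.2 MHz > fs/2 = 5.2 MHz, folds to fs − 6.2 MHz = 4.2 MHz.
8.8 MHz > fs/2 = 5.2 MHz, folds to fs − 8.8 MHz = 1.6 MHz.
28.3 MHz mod fs = 7.5 MHz.
7.5 MHz > fs/2 = 5.2 MHz, folds to fs − 7.5 MHz = 2.9 MHz.
24.7 MHz mod fs = 3.9 MHz.
3.9 MHz ≤ fs/2 = 5.2 MHz, appears at 3.9 MHz.
14.3 MHz mod fs = 3.9 MHz.
3.9 MHz ≤ fs/2 = 5.2 MHz, appears at 3.9 MHz.
14.3 MHz and 24.7 MHz both map to 3.9 MHz.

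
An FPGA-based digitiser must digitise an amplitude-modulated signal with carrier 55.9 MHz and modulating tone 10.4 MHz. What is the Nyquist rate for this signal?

AM sidebands sit at fc ± fm = 45.5 MHz and 66.3 MHz.
Highest-frequency component: 66.3 MHz.
Nyquist rate = 2 × 66.3 MHz = 132.6 MHz.

132.6 MHz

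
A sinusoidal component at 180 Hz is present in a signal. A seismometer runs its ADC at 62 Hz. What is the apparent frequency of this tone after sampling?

180 Hz mod fs = 56 Hz.
56 Hz > fs/2 = 31 Hz, folds to fs − 56 Hz = 6 Hz.

6 Hz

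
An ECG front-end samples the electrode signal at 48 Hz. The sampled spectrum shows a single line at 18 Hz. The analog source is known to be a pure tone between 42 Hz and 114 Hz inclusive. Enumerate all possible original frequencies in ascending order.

66 Hz, 78 Hz, 114 Hz

Frequencies that alias to 18 Hz are k·fs ± 18 Hz for integer k ≥ 0.
k=0: 18 Hz.
k=1: 30 Hz, 66 Hz.
k=2: 78 Hz, 114 Hz.
k=3: 126 Hz, 162 Hz.
Within [42 Hz, 114 Hz]: 66 Hz, 78 Hz, 114 Hz.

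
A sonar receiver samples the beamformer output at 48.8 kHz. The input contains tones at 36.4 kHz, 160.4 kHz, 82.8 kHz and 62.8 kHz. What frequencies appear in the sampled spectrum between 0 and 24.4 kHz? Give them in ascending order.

fs/2 = 24.4 kHz.
36.4 kHz > fs/2 = 24.4 kHz, folds to fs − 36.4 kHz = 12.4 kHz.
160.4 kHz mod fs = 14 kHz.
14 kHz ≤ fs/2 = 24.4 kHz, appears at 14 kHz.
82.8 kHz mod fs = 34 kHz.
34 kHz > fs/2 = 24.4 kHz, folds to fs − 34 kHz = 14.8 kHz.
62.8 kHz mod fs = 14 kHz.
14 kHz ≤ fs/2 = 24.4 kHz, appears at 14 kHz.
Distinct values: {12.4 kHz, 14 kHz, 14.8 kHz}.

12.4 kHz, 14 kHz, 14.8 kHz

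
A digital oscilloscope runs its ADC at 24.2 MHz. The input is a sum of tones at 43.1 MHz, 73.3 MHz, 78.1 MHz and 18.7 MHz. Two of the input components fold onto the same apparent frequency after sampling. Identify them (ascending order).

fs/2 = 12.1 MHz.
43.1 MHz mod fs = 18.9 MHz.
18.9 MHz > fs/2 = 12.1 MHz, folds to fs − 18.9 MHz = 5.3 MHz.
73.3 MHz mod fs = 0.7 MHz.
0.7 MHz ≤ fs/2 = 12.1 MHz, appears at 0.7 MHz.
78.1 MHz mod fs = 5.5 MHz.
5.5 MHz ≤ fs/2 = 12.1 MHz, appears at 5.5 MHz.
18.7 MHz > fs/2 = 12.1 MHz, folds to fs − 18.7 MHz = 5.5 MHz.
18.7 MHz and 78.1 MHz both map to 5.5 MHz.

18.7 MHz, 78.1 MHz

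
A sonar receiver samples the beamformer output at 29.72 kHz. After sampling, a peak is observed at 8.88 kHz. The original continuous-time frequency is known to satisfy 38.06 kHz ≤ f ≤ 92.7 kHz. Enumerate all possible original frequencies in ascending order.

Frequencies that alias to 8.88 kHz are k·fs ± 8.88 kHz for integer k ≥ 0.
k=0: 8.88 kHz.
k=1: 20.84 kHz, 38.6 kHz.
k=2: 50.56 kHz, 68.32 kHz.
k=3: 80.28 kHz, 98.04 kHz.
k=4: 110 kHz, 127.76 kHz.
Within [38.06 kHz, 92.7 kHz]: 38.6 kHz, 50.56 kHz, 68.32 kHz, 80.28 kHz.

38.6 kHz, 50.56 kHz, 68.32 kHz, 80.28 kHz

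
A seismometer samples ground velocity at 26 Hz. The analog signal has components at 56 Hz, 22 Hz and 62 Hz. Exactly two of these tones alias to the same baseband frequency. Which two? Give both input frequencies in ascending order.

22 Hz, 56 Hz

fs/2 = 13 Hz.
56 Hz mod fs = 4 Hz.
4 Hz ≤ fs/2 = 13 Hz, appears at 4 Hz.
22 Hz > fs/2 = 13 Hz, folds to fs − 22 Hz = 4 Hz.
62 Hz mod fs = 10 Hz.
10 Hz ≤ fs/2 = 13 Hz, appears at 10 Hz.
22 Hz and 56 Hz both map to 4 Hz.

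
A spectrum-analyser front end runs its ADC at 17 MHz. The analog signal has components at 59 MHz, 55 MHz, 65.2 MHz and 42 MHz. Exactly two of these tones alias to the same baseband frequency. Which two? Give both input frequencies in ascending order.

fs/2 = 8.5 MHz.
59 MHz mod fs = 8 MHz.
8 MHz ≤ fs/2 = 8.5 MHz, appears at 8 MHz.
55 MHz mod fs = 4 MHz.
4 MHz ≤ fs/2 = 8.5 MHz, appears at 4 MHz.
65.2 MHz mod fs = 14.2 MHz.
14.2 MHz > fs/2 = 8.5 MHz, folds to fs − 14.2 MHz = 2.8 MHz.
42 MHz mod fs = 8 MHz.
8 MHz ≤ fs/2 = 8.5 MHz, appears at 8 MHz.
42 MHz and 59 MHz both map to 8 MHz.

42 MHz, 59 MHz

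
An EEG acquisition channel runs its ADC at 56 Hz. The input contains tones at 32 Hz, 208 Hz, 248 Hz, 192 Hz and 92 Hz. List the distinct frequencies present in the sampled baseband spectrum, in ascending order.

16 Hz, 20 Hz, 24 Hz

fs/2 = 28 Hz.
32 Hz > fs/2 = 28 Hz, folds to fs − 32 Hz = 24 Hz.
208 Hz mod fs = 40 Hz.
40 Hz > fs/2 = 28 Hz, folds to fs − 40 Hz = 16 Hz.
248 Hz mod fs = 24 Hz.
24 Hz ≤ fs/2 = 28 Hz, appears at 24 Hz.
192 Hz mod fs = 24 Hz.
24 Hz ≤ fs/2 = 28 Hz, appears at 24 Hz.
92 Hz mod fs = 36 Hz.
36 Hz > fs/2 = 28 Hz, folds to fs − 36 Hz = 20 Hz.
Distinct values: {16 Hz, 20 Hz, 24 Hz}.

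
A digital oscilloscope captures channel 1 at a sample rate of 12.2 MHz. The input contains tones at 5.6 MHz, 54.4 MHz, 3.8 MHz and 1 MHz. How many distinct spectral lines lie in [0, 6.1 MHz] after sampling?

fs/2 = 6.1 MHz.
5.6 MHz ≤ fs/2 = 6.1 MHz, passes unchanged.
54.4 MHz mod fs = 5.6 MHz.
5.6 MHz ≤ fs/2 = 6.1 MHz, appears at 5.6 MHz.
3.8 MHz ≤ fs/2 = 6.1 MHz, passes unchanged.
1 MHz ≤ fs/2 = 6.1 MHz, passes unchanged.
Distinct values: {1 MHz, 3.8 MHz, 5.6 MHz} → 3.

3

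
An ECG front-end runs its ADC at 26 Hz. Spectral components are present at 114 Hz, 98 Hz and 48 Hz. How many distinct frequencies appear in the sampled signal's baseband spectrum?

3

fs/2 = 13 Hz.
114 Hz mod fs = 10 Hz.
10 Hz ≤ fs/2 = 13 Hz, appears at 10 Hz.
98 Hz mod fs = 20 Hz.
20 Hz > fs/2 = 13 Hz, folds to fs − 20 Hz = 6 Hz.
48 Hz mod fs = 22 Hz.
22 Hz > fs/2 = 13 Hz, folds to fs − 22 Hz = 4 Hz.
Distinct values: {4 Hz, 6 Hz, 10 Hz} → 3.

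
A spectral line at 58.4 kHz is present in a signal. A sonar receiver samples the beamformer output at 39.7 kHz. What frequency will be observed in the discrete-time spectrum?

58.4 kHz mod fs = 18.7 kHz.
18.7 kHz ≤ fs/2 = 19.85 kHz, appears at 18.7 kHz.

18.7 kHz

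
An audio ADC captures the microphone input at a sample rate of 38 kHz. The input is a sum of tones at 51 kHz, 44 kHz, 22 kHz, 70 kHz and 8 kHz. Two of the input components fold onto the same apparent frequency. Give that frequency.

6 kHz

fs/2 = 19 kHz.
51 kHz mod fs = 13 kHz.
13 kHz ≤ fs/2 = 19 kHz, appears at 13 kHz.
44 kHz mod fs = 6 kHz.
6 kHz ≤ fs/2 = 19 kHz, appears at 6 kHz.
22 kHz > fs/2 = 19 kHz, folds to fs − 22 kHz = 16 kHz.
70 kHz mod fs = 32 kHz.
32 kHz > fs/2 = 19 kHz, folds to fs − 32 kHz = 6 kHz.
8 kHz ≤ fs/2 = 19 kHz, passes unchanged.
44 kHz and 70 kHz both map to 6 kHz.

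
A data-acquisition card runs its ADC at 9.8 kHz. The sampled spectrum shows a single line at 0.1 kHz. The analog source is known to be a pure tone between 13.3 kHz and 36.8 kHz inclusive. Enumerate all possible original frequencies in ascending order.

19.5 kHz, 19.7 kHz, 29.3 kHz, 29.5 kHz

Frequencies that alias to 0.1 kHz are k·fs ± 0.1 kHz for integer k ≥ 0.
k=0: 0.1 kHz.
k=1: 9.7 kHz, 9.9 kHz.
k=2: 19.5 kHz, 19.7 kHz.
k=3: 29.3 kHz, 29.5 kHz.
k=4: 39.1 kHz, 39.3 kHz.
Within [13.3 kHz, 36.8 kHz]: 19.5 kHz, 19.7 kHz, 29.3 kHz, 29.5 kHz.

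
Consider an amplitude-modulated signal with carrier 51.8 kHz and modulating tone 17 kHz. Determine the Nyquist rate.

137.6 kHz

AM sidebands sit at fc ± fm = 34.8 kHz and 68.8 kHz.
Highest-frequency component: 68.8 kHz.
Nyquist rate = 2 × 68.8 kHz = 137.6 kHz.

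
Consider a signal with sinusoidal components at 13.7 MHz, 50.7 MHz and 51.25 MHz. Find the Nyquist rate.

102.5 MHz

Highest-frequency component: 51.25 MHz.
Nyquist rate = 2 × 51.25 MHz = 102.5 MHz.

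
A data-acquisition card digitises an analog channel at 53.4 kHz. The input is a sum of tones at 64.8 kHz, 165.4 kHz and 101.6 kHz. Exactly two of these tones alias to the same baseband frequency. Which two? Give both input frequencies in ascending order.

fs/2 = 26.7 kHz.
64.8 kHz mod fs = 11.4 kHz.
11.4 kHz ≤ fs/2 = 26.7 kHz, appears at 11.4 kHz.
165.4 kHz mod fs = 5.2 kHz.
5.2 kHz ≤ fs/2 = 26.7 kHz, appears at 5.2 kHz.
101.6 kHz mod fs = 48.2 kHz.
48.2 kHz > fs/2 = 26.7 kHz, folds to fs − 48.2 kHz = 5.2 kHz.
101.6 kHz and 165.4 kHz both map to 5.2 kHz.

101.6 kHz, 165.4 kHz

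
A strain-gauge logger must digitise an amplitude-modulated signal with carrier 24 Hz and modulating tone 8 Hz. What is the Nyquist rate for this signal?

AM sidebands sit at fc ± fm = 16 Hz and 32 Hz.
Highest-frequency component: 32 Hz.
Nyquist rate = 2 × 32 Hz = 64 Hz.

64 Hz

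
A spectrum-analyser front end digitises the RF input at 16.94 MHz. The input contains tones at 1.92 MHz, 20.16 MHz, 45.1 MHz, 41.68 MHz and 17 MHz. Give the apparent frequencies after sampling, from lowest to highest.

fs/2 = 8.47 MHz.
1.92 MHz ≤ fs/2 = 8.47 MHz, passes unchanged.
20.16 MHz mod fs = 3.22 MHz.
3.22 MHz ≤ fs/2 = 8.47 MHz, appears at 3.22 MHz.
45.1 MHz mod fs = 11.22 MHz.
11.22 MHz > fs/2 = 8.47 MHz, folds to fs − 11.22 MHz = 5.72 MHz.
41.68 MHz mod fs = 7.8 MHz.
7.8 MHz ≤ fs/2 = 8.47 MHz, appears at 7.8 MHz.
17 MHz mod fs = 0.06 MHz.
0.06 MHz ≤ fs/2 = 8.47 MHz, appears at 0.06 MHz.
Distinct values: {0.06 MHz, 1.92 MHz, 3.22 MHz, 5.72 MHz, 7.8 MHz}.

0.06 MHz, 1.92 MHz, 3.22 MHz, 5.72 MHz, 7.8 MHz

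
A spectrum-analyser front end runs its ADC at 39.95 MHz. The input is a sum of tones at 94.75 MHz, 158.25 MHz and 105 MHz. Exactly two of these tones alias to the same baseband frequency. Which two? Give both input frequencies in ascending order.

fs/2 = 19.975 MHz.
94.75 MHz mod fs = 14.85 MHz.
14.85 MHz ≤ fs/2 = 19.975 MHz, appears at 14.85 MHz.
158.25 MHz mod fs = 38.4 MHz.
38.4 MHz > fs/2 = 19.975 MHz, folds to fs − 38.4 MHz = 1.55 MHz.
105 MHz mod fs = 25.1 MHz.
25.1 MHz > fs/2 = 19.975 MHz, folds to fs − 25.1 MHz = 14.85 MHz.
94.75 MHz and 105 MHz both map to 14.85 MHz.

94.75 MHz, 105 MHz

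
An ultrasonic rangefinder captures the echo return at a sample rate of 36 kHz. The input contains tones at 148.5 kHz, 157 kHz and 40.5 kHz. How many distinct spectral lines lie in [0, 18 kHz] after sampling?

2

fs/2 = 18 kHz.
148.5 kHz mod fs = 4.5 kHz.
4.5 kHz ≤ fs/2 = 18 kHz, appears at 4.5 kHz.
157 kHz mod fs = 13 kHz.
13 kHz ≤ fs/2 = 18 kHz, appears at 13 kHz.
40.5 kHz mod fs = 4.5 kHz.
4.5 kHz ≤ fs/2 = 18 kHz, appears at 4.5 kHz.
Distinct values: {4.5 kHz, 13 kHz} → 2.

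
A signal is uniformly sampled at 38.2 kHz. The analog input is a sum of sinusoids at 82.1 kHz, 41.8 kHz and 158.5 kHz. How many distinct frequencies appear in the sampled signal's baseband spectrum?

fs/2 = 19.1 kHz.
82.1 kHz mod fs = 5.7 kHz.
5.7 kHz ≤ fs/2 = 19.1 kHz, appears at 5.7 kHz.
41.8 kHz mod fs = 3.6 kHz.
3.6 kHz ≤ fs/2 = 19.1 kHz, appears at 3.6 kHz.
158.5 kHz mod fs = 5.7 kHz.
5.7 kHz ≤ fs/2 = 19.1 kHz, appears at 5.7 kHz.
Distinct values: {3.6 kHz, 5.7 kHz} → 2.

2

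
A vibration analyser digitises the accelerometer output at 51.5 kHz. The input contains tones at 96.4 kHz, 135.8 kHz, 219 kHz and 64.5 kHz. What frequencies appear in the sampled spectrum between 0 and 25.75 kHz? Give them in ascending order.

fs/2 = 25.75 kHz.
96.4 kHz mod fs = 44.9 kHz.
44.9 kHz > fs/2 = 25.75 kHz, folds to fs − 44.9 kHz = 6.6 kHz.
135.8 kHz mod fs = 32.8 kHz.
32.8 kHz > fs/2 = 25.75 kHz, folds to fs − 32.8 kHz = 18.7 kHz.
219 kHz mod fs = 13 kHz.
13 kHz ≤ fs/2 = 25.75 kHz, appears at 13 kHz.
64.5 kHz mod fs = 13 kHz.
13 kHz ≤ fs/2 = 25.75 kHz, appears at 13 kHz.
Distinct values: {6.6 kHz, 13 kHz, 18.7 kHz}.

6.6 kHz, 13 kHz, 18.7 kHz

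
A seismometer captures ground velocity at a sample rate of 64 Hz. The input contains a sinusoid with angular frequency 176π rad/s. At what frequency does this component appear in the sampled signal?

ω = 176π rad/s → f = ω/(2π) = 88 Hz.
88 Hz mod fs = 24 Hz.
24 Hz ≤ fs/2 = 32 Hz, appears at 24 Hz.

24 Hz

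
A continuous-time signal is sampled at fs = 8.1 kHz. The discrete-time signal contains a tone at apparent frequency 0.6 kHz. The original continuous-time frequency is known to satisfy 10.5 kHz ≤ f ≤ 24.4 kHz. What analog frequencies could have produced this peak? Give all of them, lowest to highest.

15.6 kHz, 16.8 kHz, 23.7 kHz

Frequencies that alias to 0.6 kHz are k·fs ± 0.6 kHz for integer k ≥ 0.
k=0: 0.6 kHz.
k=1: 7.5 kHz, 8.7 kHz.
k=2: 15.6 kHz, 16.8 kHz.
k=3: 23.7 kHz, 24.9 kHz.
k=4: 31.8 kHz, 33 kHz.
Within [10.5 kHz, 24.4 kHz]: 15.6 kHz, 16.8 kHz, 23.7 kHz.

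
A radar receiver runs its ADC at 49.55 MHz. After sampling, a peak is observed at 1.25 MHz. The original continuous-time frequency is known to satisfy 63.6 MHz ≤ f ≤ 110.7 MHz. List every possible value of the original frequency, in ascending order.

Frequencies that alias to 1.25 MHz are k·fs ± 1.25 MHz for integer k ≥ 0.
k=0: 1.25 MHz.
k=1: 48.3 MHz, 50.8 MHz.
k=2: 97.85 MHz, 100.35 MHz.
k=3: 147.4 MHz, 149.9 MHz.
Within [63.6 MHz, 110.7 MHz]: 97.85 MHz, 100.35 MHz.

97.85 MHz, 100.35 MHz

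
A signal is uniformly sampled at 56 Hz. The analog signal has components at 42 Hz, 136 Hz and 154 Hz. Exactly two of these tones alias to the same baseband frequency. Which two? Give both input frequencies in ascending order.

42 Hz, 154 Hz

fs/2 = 28 Hz.
42 Hz > fs/2 = 28 Hz, folds to fs − 42 Hz = 14 Hz.
136 Hz mod fs = 24 Hz.
24 Hz ≤ fs/2 = 28 Hz, appears at 24 Hz.
154 Hz mod fs = 42 Hz.
42 Hz > fs/2 = 28 Hz, folds to fs − 42 Hz = 14 Hz.
42 Hz and 154 Hz both map to 14 Hz.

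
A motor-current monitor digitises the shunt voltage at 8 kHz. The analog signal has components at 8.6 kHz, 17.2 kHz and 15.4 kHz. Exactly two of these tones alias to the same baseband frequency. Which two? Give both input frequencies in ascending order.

8.6 kHz, 15.4 kHz

fs/2 = 4 kHz.
8.6 kHz mod fs = 0.6 kHz.
0.6 kHz ≤ fs/2 = 4 kHz, appears at 0.6 kHz.
17.2 kHz mod fs = 1.2 kHz.
1.2 kHz ≤ fs/2 = 4 kHz, appears at 1.2 kHz.
15.4 kHz mod fs = 7.4 kHz.
7.4 kHz > fs/2 = 4 kHz, folds to fs − 7.4 kHz = 0.6 kHz.
8.6 kHz and 15.4 kHz both map to 0.6 kHz.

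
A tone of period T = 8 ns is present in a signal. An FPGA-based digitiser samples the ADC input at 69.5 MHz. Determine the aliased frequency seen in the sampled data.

14 MHz

T = 8 ns → f = 1/T = 125 MHz.
125 MHz mod fs = 55.5 MHz.
55.5 MHz > fs/2 = 34.75 MHz, folds to fs − 55.5 MHz = 14 MHz.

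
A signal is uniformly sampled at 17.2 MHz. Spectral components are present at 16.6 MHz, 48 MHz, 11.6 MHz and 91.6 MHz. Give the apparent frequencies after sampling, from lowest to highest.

fs/2 = 8.6 MHz.
16.6 MHz > fs/2 = 8.6 MHz, folds to fs − 16.6 MHz = 0.6 MHz.
48 MHz mod fs = 13.6 MHz.
13.6 MHz > fs/2 = 8.6 MHz, folds to fs − 13.6 MHz = 3.6 MHz.
11.6 MHz > fs/2 = 8.6 MHz, folds to fs − 11.6 MHz = 5.6 MHz.
91.6 MHz mod fs = 5.6 MHz.
5.6 MHz ≤ fs/2 = 8.6 MHz, appears at 5.6 MHz.
Distinct values: {0.6 MHz, 3.6 MHz, 5.6 MHz}.

0.6 MHz, 3.6 MHz, 5.6 MHz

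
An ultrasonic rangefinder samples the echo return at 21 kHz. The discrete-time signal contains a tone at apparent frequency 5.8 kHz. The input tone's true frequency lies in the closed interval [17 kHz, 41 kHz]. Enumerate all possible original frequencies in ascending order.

Frequencies that alias to 5.8 kHz are k·fs ± 5.8 kHz for integer k ≥ 0.
k=0: 5.8 kHz.
k=1: 15.2 kHz, 26.8 kHz.
k=2: 36.2 kHz, 47.8 kHz.
k=3: 57.2 kHz, 68.8 kHz.
Within [17 kHz, 41 kHz]: 26.8 kHz, 36.2 kHz.

26.8 kHz, 36.2 kHz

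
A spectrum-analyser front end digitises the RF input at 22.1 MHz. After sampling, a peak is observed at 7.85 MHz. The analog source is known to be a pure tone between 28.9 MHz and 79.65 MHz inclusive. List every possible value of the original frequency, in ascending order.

Frequencies that alias to 7.85 MHz are k·fs ± 7.85 MHz for integer k ≥ 0.
k=0: 7.85 MHz.
k=1: 14.25 MHz, 29.95 MHz.
k=2: 36.35 MHz, 52.05 MHz.
k=3: 58.45 MHz, 74.15 MHz.
k=4: 80.55 MHz, 96.25 MHz.
Within [28.9 MHz, 79.65 MHz]: 29.95 MHz, 36.35 MHz, 52.05 MHz, 58.45 MHz, 74.15 MHz.

29.95 MHz, 36.35 MHz, 52.05 MHz, 58.45 MHz, 74.15 MHz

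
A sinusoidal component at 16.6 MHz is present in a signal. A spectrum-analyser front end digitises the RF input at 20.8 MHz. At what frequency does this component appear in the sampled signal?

16.6 MHz > fs/2 = 10.4 MHz, folds to fs − 16.6 MHz = 4.2 MHz.

4.2 MHz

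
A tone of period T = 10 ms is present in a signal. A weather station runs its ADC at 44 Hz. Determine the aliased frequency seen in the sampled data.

T = 10 ms → f = 1/T = 100 Hz.
100 Hz mod fs = 12 Hz.
12 Hz ≤ fs/2 = 22 Hz, appears at 12 Hz.

12 Hz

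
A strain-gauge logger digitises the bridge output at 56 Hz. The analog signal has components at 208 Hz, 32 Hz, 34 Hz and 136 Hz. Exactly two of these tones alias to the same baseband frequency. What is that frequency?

24 Hz

fs/2 = 28 Hz.
208 Hz mod fs = 40 Hz.
40 Hz > fs/2 = 28 Hz, folds to fs − 40 Hz = 16 Hz.
32 Hz > fs/2 = 28 Hz, folds to fs − 32 Hz = 24 Hz.
34 Hz > fs/2 = 28 Hz, folds to fs − 34 Hz = 22 Hz.
136 Hz mod fs = 24 Hz.
24 Hz ≤ fs/2 = 28 Hz, appears at 24 Hz.
32 Hz and 136 Hz both map to 24 Hz.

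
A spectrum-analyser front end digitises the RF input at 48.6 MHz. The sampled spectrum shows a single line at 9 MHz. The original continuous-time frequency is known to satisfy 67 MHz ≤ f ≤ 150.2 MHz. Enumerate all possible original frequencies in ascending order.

Frequencies that alias to 9 MHz are k·fs ± 9 MHz for integer k ≥ 0.
k=0: 9 MHz.
k=1: 39.6 MHz, 57.6 MHz.
k=2: 88.2 MHz, 106.2 MHz.
k=3: 136.8 MHz, 154.8 MHz.
k=4: 185.4 MHz, 203.4 MHz.
Within [67 MHz, 150.2 MHz]: 88.2 MHz, 106.2 MHz, 136.8 MHz.

88.2 MHz, 106.2 MHz, 136.8 MHz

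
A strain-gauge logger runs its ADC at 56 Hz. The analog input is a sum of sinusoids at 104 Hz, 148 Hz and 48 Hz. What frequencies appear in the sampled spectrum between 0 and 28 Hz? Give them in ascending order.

8 Hz, 20 Hz

fs/2 = 28 Hz.
104 Hz mod fs = 48 Hz.
48 Hz > fs/2 = 28 Hz, folds to fs − 48 Hz = 8 Hz.
148 Hz mod fs = 36 Hz.
36 Hz > fs/2 = 28 Hz, folds to fs − 36 Hz = 20 Hz.
48 Hz > fs/2 = 28 Hz, folds to fs − 48 Hz = 8 Hz.
Distinct values: {8 Hz, 20 Hz}.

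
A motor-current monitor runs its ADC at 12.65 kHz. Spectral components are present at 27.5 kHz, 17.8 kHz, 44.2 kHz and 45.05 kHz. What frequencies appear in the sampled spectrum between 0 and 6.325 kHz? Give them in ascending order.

fs/2 = 6.325 kHz.
27.5 kHz mod fs = 2.2 kHz.
2.2 kHz ≤ fs/2 = 6.325 kHz, appears at 2.2 kHz.
17.8 kHz mod fs = 5.15 kHz.
5.15 kHz ≤ fs/2 = 6.325 kHz, appears at 5.15 kHz.
44.2 kHz mod fs = 6.25 kHz.
6.25 kHz ≤ fs/2 = 6.325 kHz, appears at 6.25 kHz.
45.05 kHz mod fs = 7.1 kHz.
7.1 kHz > fs/2 = 6.325 kHz, folds to fs − 7.1 kHz = 5.55 kHz.
Distinct values: {2.2 kHz, 5.15 kHz, 5.55 kHz, 6.25 kHz}.

2.2 kHz, 5.15 kHz, 5.55 kHz, 6.25 kHz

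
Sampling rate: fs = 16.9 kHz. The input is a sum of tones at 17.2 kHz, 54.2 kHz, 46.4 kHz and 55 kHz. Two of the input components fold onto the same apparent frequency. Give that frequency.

fs/2 = 8.45 kHz.
17.2 kHz mod fs = 0.3 kHz.
0.3 kHz ≤ fs/2 = 8.45 kHz, appears at 0.3 kHz.
54.2 kHz mod fs = 3.5 kHz.
3.5 kHz ≤ fs/2 = 8.45 kHz, appears at 3.5 kHz.
46.4 kHz mod fs = 12.6 kHz.
12.6 kHz > fs/2 = 8.45 kHz, folds to fs − 12.6 kHz = 4.3 kHz.
55 kHz mod fs = 4.3 kHz.
4.3 kHz ≤ fs/2 = 8.45 kHz, appears at 4.3 kHz.
46.4 kHz and 55 kHz both map to 4.3 kHz.

4.3 kHz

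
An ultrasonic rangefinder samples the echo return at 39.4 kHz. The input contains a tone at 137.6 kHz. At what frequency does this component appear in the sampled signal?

137.6 kHz mod fs = 19.4 kHz.
19.4 kHz ≤ fs/2 = 19.7 kHz, appears at 19.4 kHz.

19.4 kHz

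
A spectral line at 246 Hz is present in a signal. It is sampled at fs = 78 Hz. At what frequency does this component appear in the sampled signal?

246 Hz mod fs = 12 Hz.
12 Hz ≤ fs/2 = 39 Hz, appears at 12 Hz.

12 Hz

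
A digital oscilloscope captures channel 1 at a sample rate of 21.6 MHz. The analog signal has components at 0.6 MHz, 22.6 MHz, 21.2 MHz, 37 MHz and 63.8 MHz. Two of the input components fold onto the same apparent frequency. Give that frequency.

1 MHz

fs/2 = 10.8 MHz.
0.6 MHz ≤ fs/2 = 10.8 MHz, passes unchanged.
22.6 MHz mod fs = 1 MHz.
1 MHz ≤ fs/2 = 10.8 MHz, appears at 1 MHz.
21.2 MHz > fs/2 = 10.8 MHz, folds to fs − 21.2 MHz = 0.4 MHz.
37 MHz mod fs = 15.4 MHz.
15.4 MHz > fs/2 = 10.8 MHz, folds to fs − 15.4 MHz = 6.2 MHz.
63.8 MHz mod fs = 20.6 MHz.
20.6 MHz > fs/2 = 10.8 MHz, folds to fs − 20.6 MHz = 1 MHz.
22.6 MHz and 63.8 MHz both map to 1 MHz.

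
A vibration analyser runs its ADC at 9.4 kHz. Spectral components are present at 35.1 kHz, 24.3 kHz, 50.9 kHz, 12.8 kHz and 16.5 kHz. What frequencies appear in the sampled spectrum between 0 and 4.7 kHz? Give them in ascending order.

fs/2 = 4.7 kHz.
35.1 kHz mod fs = 6.9 kHz.
6.9 kHz > fs/2 = 4.7 kHz, folds to fs − 6.9 kHz = 2.5 kHz.
24.3 kHz mod fs = 5.5 kHz.
5.5 kHz > fs/2 = 4.7 kHz, folds to fs − 5.5 kHz = 3.9 kHz.
50.9 kHz mod fs = 3.9 kHz.
3.9 kHz ≤ fs/2 = 4.7 kHz, appears at 3.9 kHz.
12.8 kHz mod fs = 3.4 kHz.
3.4 kHz ≤ fs/2 = 4.7 kHz, appears at 3.4 kHz.
16.5 kHz mod fs = 7.1 kHz.
7.1 kHz > fs/2 = 4.7 kHz, folds to fs − 7.1 kHz = 2.3 kHz.
Distinct values: {2.3 kHz, 2.5 kHz, 3.4 kHz, 3.9 kHz}.

2.3 kHz, 2.5 kHz, 3.4 kHz, 3.9 kHz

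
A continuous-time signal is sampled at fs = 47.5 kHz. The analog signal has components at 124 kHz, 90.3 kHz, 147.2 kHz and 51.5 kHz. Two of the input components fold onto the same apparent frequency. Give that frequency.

fs/2 = 23.75 kHz.
124 kHz mod fs = 29 kHz.
29 kHz > fs/2 = 23.75 kHz, folds to fs − 29 kHz = 18.5 kHz.
90.3 kHz mod fs = 42.8 kHz.
42.8 kHz > fs/2 = 23.75 kHz, folds to fs − 42.8 kHz = 4.7 kHz.
147.2 kHz mod fs = 4.7 kHz.
4.7 kHz ≤ fs/2 = 23.75 kHz, appears at 4.7 kHz.
51.5 kHz mod fs = 4 kHz.
4 kHz ≤ fs/2 = 23.75 kHz, appears at 4 kHz.
90.3 kHz and 147.2 kHz both map to 4.7 kHz.

4.7 kHz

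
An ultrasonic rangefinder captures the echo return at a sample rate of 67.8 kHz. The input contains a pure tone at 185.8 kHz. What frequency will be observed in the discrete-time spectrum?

17.6 kHz

185.8 kHz mod fs = 50.2 kHz.
50.2 kHz > fs/2 = 33.9 kHz, folds to fs − 50.2 kHz = 17.6 kHz.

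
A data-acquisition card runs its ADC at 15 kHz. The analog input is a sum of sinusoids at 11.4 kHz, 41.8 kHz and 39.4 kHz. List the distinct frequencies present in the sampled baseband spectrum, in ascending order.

fs/2 = 7.5 kHz.
11.4 kHz > fs/2 = 7.5 kHz, folds to fs − 11.4 kHz = 3.6 kHz.
41.8 kHz mod fs = 11.8 kHz.
11.8 kHz > fs/2 = 7.5 kHz, folds to fs − 11.8 kHz = 3.2 kHz.
39.4 kHz mod fs = 9.4 kHz.
9.4 kHz > fs/2 = 7.5 kHz, folds to fs − 9.4 kHz = 5.6 kHz.
Distinct values: {3.2 kHz, 3.6 kHz, 5.6 kHz}.

3.2 kHz, 3.6 kHz, 5.6 kHz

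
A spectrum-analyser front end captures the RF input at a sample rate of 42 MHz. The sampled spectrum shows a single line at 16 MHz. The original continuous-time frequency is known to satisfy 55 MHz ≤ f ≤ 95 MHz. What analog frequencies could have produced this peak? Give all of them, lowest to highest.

58 MHz, 68 MHz

Frequencies that alias to 16 MHz are k·fs ± 16 MHz for integer k ≥ 0.
k=0: 16 MHz.
k=1: 26 MHz, 58 MHz.
k=2: 68 MHz, 100 MHz.
k=3: 110 MHz, 142 MHz.
Within [55 MHz, 95 MHz]: 58 MHz, 68 MHz.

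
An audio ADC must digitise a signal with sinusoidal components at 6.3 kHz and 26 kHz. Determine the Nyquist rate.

52 kHz

Highest-frequency component: 26 kHz.
Nyquist rate = 2 × 26 kHz = 52 kHz.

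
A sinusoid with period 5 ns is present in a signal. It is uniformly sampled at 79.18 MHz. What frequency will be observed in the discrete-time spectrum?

T = 5 ns → f = 1/T = 200 MHz.
200 MHz mod fs = 41.64 MHz.
41.64 MHz > fs/2 = 39.59 MHz, folds to fs − 41.64 MHz = 37.54 MHz.

37.54 MHz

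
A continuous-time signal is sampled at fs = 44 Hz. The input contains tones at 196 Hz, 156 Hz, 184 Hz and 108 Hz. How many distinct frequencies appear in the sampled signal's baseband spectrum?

fs/2 = 22 Hz.
196 Hz mod fs = 20 Hz.
20 Hz ≤ fs/2 = 22 Hz, appears at 20 Hz.
156 Hz mod fs = 24 Hz.
24 Hz > fs/2 = 22 Hz, folds to fs − 24 Hz = 20 Hz.
184 Hz mod fs = 8 Hz.
8 Hz ≤ fs/2 = 22 Hz, appears at 8 Hz.
108 Hz mod fs = 20 Hz.
20 Hz ≤ fs/2 = 22 Hz, appears at 20 Hz.
Distinct values: {8 Hz, 20 Hz} → 2.

2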